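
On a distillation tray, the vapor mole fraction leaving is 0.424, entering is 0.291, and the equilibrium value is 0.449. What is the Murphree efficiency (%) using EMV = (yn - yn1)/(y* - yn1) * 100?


Murphree vapor efficiency: EMV = (y_n - y_(n-1)) / (y*_n - y_(n-1)) * 100
EMV = (0.424 - 0.291) / (0.449 - 0.291) * 100 = 0.133 / 0.158 * 100 = 84.18

84.18 %


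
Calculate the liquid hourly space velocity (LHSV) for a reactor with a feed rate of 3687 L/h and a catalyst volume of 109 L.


LHSV = volumetric feed rate / catalyst volume
= 3687 L/h / 109 L
= 33.83 h^-1

33.83 h^-1


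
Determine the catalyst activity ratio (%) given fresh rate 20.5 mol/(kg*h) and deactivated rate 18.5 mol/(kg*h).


Activity (%) = (rate_used / rate_fresh) * 100
rate_used = 18.5, rate_fresh = 20.5
= (18.5 / 20.5) * 100
= 0.9024 * 100 = 90.24

90.24 %


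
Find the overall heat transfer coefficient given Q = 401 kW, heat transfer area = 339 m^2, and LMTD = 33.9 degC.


From Q = U*A*LMTD, U = Q / (A * LMTD)
U = 401 / (339 * 33.9) = 401 / 11492.1 = 0.03489

0.03489 kW/(m^2*K)


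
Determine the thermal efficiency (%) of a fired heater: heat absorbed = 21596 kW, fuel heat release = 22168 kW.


Furnace efficiency = Q_absorbed / Q_fuel * 100
= 21596 / 22168 * 100 = 97.42

97.42 %


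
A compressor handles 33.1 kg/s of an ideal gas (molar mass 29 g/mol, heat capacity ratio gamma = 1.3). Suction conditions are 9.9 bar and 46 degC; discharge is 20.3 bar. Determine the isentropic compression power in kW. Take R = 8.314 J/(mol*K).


Isentropic work: W = m*(gamma/(gamma-1))*(R*T1/MW)*((P2/P1)^((gamma-1)/gamma) - 1)
T1 = 46 + 273.15 = 319.15 K
Pressure ratio = 20.3 / 9.9 = 2.05051
Exponent = (1.3 - 1)/1.3 = 0.230769
(P2/P1)^exp - 1 = 2.05051^0.230769 - 1 = 0.180234
W = 33.1 * 1.3 / 0.3 * 8.314 * 319.15 / 29 * 0.180234 = 2365

2365 kW


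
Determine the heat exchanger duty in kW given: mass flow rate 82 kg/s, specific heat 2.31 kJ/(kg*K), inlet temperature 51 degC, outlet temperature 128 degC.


Q = m_dot * cp * delta_T
delta_T = 128 - 51 = 77 K
Q = 82 * 2.31 * 77
= 189.42 * 77
= 14585.34 kW

14585.34 kW


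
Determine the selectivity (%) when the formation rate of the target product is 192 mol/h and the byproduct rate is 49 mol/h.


Selectivity = desired / (desired + undesired) * 100
Total products = 192 + 49 = 241 mol/h
S = 192 / 241 * 100
= 0.7967 * 100
= 79.67 %

79.67 %


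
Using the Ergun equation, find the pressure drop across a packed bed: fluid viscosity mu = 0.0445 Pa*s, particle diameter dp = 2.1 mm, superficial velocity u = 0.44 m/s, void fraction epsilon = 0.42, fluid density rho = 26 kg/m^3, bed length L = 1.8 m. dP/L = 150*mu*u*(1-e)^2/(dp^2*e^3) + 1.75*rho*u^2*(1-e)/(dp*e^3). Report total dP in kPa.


dp = 2.1 mm = 0.0021 m
Viscous term = 150*0.0445*0.44*(1-0.42)^2 / (0.0021^2*0.42^3) = 3023940
Inertial term = 1.75*26*0.44^2*(1-0.42) / (0.0021*0.42^3) = 32838.1
dP/L = 3023940 + 32838.1 = 3056780 Pa/m
dP = 3056780 * 1.8 / 1000 = 5502 kPa

5502 kPa


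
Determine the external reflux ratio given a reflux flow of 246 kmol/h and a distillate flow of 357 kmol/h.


Reflux ratio definition: R = L / D (liquid returned / distillate withdrawn)
L = 246 kmol/h, D = 357 kmol/h
R = 246 / 357 = 0.6891

0.6891


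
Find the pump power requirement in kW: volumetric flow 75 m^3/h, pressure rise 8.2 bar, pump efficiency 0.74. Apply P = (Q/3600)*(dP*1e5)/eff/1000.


Q = 75 / 3600 = 0.0208333 m^3/s
P = 0.0208333 * (8.2 * 1e5) / 0.74 / 1000 = 23.09

23.09 kW


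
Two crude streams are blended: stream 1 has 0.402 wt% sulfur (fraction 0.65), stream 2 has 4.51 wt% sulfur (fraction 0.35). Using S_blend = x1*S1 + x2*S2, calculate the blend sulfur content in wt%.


Linear sulfur blending: S_blend = x1*S1 + x2*S2
Contribution 1: 0.65 * 0.402 = 0.2613 wt%
Contribution 2: 0.35 * 4.51 = 1.5785 wt%
S_blend = 0.2613 + 1.5785 = 1.8398

1.8398 wt%


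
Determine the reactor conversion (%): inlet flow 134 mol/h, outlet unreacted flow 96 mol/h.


X = (F_in - F_out) / F_in * 100
Moles reacted = 134 - 96 = 38
X = 38 / 134 * 100
= 0.2836 * 100
= 28.36 %

28.36 %


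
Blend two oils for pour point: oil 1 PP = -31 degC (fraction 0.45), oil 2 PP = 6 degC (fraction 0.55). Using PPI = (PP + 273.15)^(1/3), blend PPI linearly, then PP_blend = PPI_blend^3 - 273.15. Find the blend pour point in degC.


PPI_1 = (-31 + 273.15)^(1/3) = 6.232967
PPI_2 = (6 + 273.15)^(1/3) = 6.535506
PPI_blend = 0.45 * 6.232967 + 0.55 * 6.535506 = 6.399363
PP_blend = 6.399363^3 - 273.15 = 262.0657 - 273.15 = -11.08

-11.08 degC


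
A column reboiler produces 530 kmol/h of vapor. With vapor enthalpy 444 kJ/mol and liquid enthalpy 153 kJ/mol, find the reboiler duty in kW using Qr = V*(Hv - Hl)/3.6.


Qr = 530 * (444 - 153) / 3.6 = 530 * 291 / 3.6 = 42840

42840 kW


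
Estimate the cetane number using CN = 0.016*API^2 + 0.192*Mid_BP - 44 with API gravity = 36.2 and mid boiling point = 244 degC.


CN = 0.016 * 36.2^2 + 0.192 * 244 - 44
CN = 20.96704 + 46.848 - 44 = 23.81504

23.81504


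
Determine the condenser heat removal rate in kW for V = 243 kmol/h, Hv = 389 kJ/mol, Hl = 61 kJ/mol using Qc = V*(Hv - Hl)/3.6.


Qc = 243 * (389 - 61) / 3.6 = 243 * 328 / 3.6 = 22140

22140 kW


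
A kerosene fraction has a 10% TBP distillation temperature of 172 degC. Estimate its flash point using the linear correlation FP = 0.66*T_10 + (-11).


FP = 0.66 * 172 + (-11) = 102.52

102.52 degC


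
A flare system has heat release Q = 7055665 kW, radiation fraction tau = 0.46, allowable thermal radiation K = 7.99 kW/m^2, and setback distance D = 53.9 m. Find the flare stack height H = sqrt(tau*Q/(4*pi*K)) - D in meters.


tau*Q/(4*pi*K) = 0.46 * 7055665 / (4 * pi * 7.99) = 32325
sqrt(32325) = 179.792
H = 179.792 - 53.9 = 125.9

125.9 m


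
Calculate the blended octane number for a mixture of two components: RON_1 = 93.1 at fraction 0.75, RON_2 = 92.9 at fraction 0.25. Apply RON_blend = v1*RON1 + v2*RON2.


Linear blending: RON_blend = sum(vi * RONi)
Contribution 1: 0.75 * 93.1 = 69.825
Contribution 2: 0.25 * 92.9 = 23.225
RON_blend = 69.825 + 23.225 = 93.05

93.05


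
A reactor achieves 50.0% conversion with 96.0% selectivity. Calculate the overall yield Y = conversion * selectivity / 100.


Overall yield = conversion (%) * selectivity (%) / 100
Conversion = 50.0%, Selectivity = 96.0%
Y = 50.0 * 96.0 / 100
= 48 %

48 %


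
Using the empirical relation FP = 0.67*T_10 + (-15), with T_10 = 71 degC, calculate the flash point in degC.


FP = 0.67 * 71 + (-15) = 32.57

32.57 degC


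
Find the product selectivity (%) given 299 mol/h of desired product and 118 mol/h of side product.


Selectivity = desired / (desired + undesired) * 100
Total products = 299 + 118 = 417 mol/h
S = 299 / 417 * 100
= 0.7170 * 100
= 71.70 %

71.70 %


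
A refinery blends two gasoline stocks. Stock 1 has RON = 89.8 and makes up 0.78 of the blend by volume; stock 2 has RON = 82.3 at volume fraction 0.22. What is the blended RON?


Linear blending: RON_blend = sum(vi * RONi)
Contribution 1: 0.78 * 89.8 = 70.044
Contribution 2: 0.22 * 82.3 = 18.106
RON_blend = 70.044 + 18.106 = 88.15

88.15


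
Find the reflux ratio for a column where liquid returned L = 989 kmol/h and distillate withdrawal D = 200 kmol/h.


Reflux ratio definition: R = L / D (liquid returned / distillate withdrawn)
L = 989 kmol/h, D = 200 kmol/h
R = 989 / 200 = 4.945

4.945


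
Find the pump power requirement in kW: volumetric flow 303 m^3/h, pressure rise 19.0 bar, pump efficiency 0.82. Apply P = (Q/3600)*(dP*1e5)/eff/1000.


Q = 303 / 3600 = 0.0841667 m^3/s
P = 0.0841667 * (19.0 * 1e5) / 0.82 / 1000 = 195.0

195.0 kW


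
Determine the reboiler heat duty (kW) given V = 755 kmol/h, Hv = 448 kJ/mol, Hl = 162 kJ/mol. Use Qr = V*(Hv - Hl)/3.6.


Qr = 755 * (448 - 162) / 3.6 = 755 * 286 / 3.6 = 59980

59980 kW


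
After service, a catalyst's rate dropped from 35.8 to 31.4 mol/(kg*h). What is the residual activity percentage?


Activity (%) = (rate_used / rate_fresh) * 100
rate_used = 31.4, rate_fresh = 35.8
= (31.4 / 35.8) * 100
= 0.8771 * 100 = 87.71

87.71 %


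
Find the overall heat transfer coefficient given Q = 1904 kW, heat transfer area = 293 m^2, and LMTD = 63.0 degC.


From Q = U*A*LMTD, U = Q / (A * LMTD)
U = 1904 / (293 * 63.0) = 1904 / 18459 = 0.1031

0.1031 kW/(m^2*K)


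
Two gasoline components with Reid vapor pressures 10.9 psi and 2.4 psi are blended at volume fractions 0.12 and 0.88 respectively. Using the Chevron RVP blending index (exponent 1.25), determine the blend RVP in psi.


Chevron index: RVP_blend = (sum xi*RVPi^1.25)^(1/1.25)
RVP^1.25 terms: 0.12 * 10.9^1.25 + 0.88 * 2.4^1.25 = 5.00538
RVP_blend = 5.00538^(1/1.25) = 3.627

3.627 psi


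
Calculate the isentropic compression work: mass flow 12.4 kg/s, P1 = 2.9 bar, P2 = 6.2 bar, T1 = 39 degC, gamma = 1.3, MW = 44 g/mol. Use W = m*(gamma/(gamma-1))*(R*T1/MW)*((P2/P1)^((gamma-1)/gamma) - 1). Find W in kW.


Isentropic work: W = m*(gamma/(gamma-1))*(R*T1/MW)*((P2/P1)^((gamma-1)/gamma) - 1)
T1 = 39 + 273.15 = 312.15 K
Pressure ratio = 6.2 / 2.9 = 2.13793
Exponent = (1.3 - 1)/1.3 = 0.230769
(P2/P1)^exp - 1 = 2.13793^0.230769 - 1 = 0.19166
W = 12.4 * 1.3 / 0.3 * 8.314 * 312.15 / 44 * 0.19166 = 607.4

607.4 kW


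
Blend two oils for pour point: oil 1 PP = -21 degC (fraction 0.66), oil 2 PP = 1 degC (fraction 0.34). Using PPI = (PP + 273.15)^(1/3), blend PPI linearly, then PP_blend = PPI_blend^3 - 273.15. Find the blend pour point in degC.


PPI_1 = (-21 + 273.15)^(1/3) = 6.317613
PPI_2 = (1 + 273.15)^(1/3) = 6.49625
PPI_blend = 0.66 * 6.317613 + 0.34 * 6.49625 = 6.37835
PP_blend = 6.37835^3 - 273.15 = 259.4926 - 273.15 = -13.66

-13.66 degC


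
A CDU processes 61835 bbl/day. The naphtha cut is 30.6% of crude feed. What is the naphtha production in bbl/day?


Crude throughput = 61835 bbl/day
Fraction yield = 30.6%
yield = throughput * fraction / 100
yield = 61835 * 30.6 / 100 = 18921.51

18921.51 bbl/day


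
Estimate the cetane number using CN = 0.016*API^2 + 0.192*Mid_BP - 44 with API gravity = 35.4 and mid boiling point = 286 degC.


CN = 0.016 * 35.4^2 + 0.192 * 286 - 44
CN = 20.05056 + 54.912 - 44 = 30.96256

30.96256


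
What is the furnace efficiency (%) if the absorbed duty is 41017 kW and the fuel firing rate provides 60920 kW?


Furnace efficiency = Q_absorbed / Q_fuel * 100
= 41017 / 60920 * 100 = 67.33

67.33 %


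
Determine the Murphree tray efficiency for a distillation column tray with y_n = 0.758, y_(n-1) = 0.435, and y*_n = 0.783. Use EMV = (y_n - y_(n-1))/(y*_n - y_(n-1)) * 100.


Murphree vapor efficiency: EMV = (y_n - y_(n-1)) / (y*_n - y_(n-1)) * 100
EMV = (0.758 - 0.435) / (0.783 - 0.435) * 100 = 0.323 / 0.348 * 100 = 92.82

92.82 %


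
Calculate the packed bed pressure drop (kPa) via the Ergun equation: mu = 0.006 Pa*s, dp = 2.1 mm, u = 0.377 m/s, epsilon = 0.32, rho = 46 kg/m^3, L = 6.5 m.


dp = 2.1 mm = 0.0021 m
Viscous term = 150*0.006*0.377*(1-0.32)^2 / (0.0021^2*0.32^3) = 1085710
Inertial term = 1.75*46*0.377^2*(1-0.32) / (0.0021*0.32^3) = 113062
dP/L = 1085710 + 113062 = 1198770 Pa/m
dP = 1198770 * 6.5 / 1000 = 7792 kPa

7792 kPa


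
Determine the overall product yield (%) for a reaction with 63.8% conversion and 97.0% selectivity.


Overall yield = conversion (%) * selectivity (%) / 100
Conversion = 63.8%, Selectivity = 97.0%
Y = 63.8 * 97.0 / 100
= 61.886 %

61.886 %


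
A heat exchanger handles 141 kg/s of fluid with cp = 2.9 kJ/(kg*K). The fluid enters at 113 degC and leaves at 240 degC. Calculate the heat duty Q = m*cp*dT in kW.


Q = m_dot * cp * delta_T
delta_T = 240 - 113 = 127 K
Q = 141 * 2.9 * 127
= 408.9 * 127
= 51930.3 kW

51930.3 kW


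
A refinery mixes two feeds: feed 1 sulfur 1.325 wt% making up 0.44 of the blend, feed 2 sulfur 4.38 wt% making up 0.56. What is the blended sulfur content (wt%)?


Linear sulfur blending: S_blend = x1*S1 + x2*S2
Contribution 1: 0.44 * 1.325 = 0.583 wt%
Contribution 2: 0.56 * 4.38 = 2.4528 wt%
S_blend = 0.583 + 2.4528 = 3.0358

3.0358 wt%


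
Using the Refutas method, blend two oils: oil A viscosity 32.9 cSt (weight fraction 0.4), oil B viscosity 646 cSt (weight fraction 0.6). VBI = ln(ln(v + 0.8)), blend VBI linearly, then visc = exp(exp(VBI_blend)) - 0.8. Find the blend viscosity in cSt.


Refutas method: VBN_i = 14.534*ln(ln(visc_i + 0.8)) + 10.975, blended linearly by mass fraction; since VBN is linear in VBI_i = ln(ln(visc_i + 0.8)) and the fractions sum to 1, blend VBI directly: visc = exp(exp(VBI_blend)) - 0.8
VBI_1 = ln(ln(32.9 + 0.8)) = 1.25775
VBI_2 = ln(ln(646 + 0.8)) = 1.86749
VBI_blend = 0.4 * 1.25775 + 0.6 * 1.86749 = 1.62359
visc_blend = exp(exp(1.62359)) - 0.8 = 158.6

158.6 cSt


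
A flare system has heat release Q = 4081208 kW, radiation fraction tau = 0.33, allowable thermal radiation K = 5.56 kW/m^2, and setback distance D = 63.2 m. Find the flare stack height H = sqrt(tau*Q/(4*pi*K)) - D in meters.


tau*Q/(4*pi*K) = 0.33 * 4081208 / (4 * pi * 5.56) = 19276
sqrt(19276) = 138.838
H = 138.838 - 63.2 = 75.64

75.64 m


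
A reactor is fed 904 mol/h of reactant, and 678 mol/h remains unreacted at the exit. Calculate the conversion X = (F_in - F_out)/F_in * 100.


X = (F_in - F_out) / F_in * 100
Moles reacted = 904 - 678 = 226
X = 226 / 904 * 100
= 0.2500 * 100
= 25.00 %

25.00 %


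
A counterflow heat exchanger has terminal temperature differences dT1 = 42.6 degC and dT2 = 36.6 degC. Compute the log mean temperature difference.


LMTD = (dT1 - dT2) / ln(dT1/dT2)
= (42.6 - 36.6) / ln(42.6 / 36.6) = 6 / 0.151806 = 39.52

39.52 degC


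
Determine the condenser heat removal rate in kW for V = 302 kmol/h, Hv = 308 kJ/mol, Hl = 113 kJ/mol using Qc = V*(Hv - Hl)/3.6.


Qc = 302 * (308 - 113) / 3.6 = 302 * 195 / 3.6 = 16360

16360 kW


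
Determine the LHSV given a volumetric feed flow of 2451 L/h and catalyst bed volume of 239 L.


LHSV = volumetric feed rate / catalyst volume
= 2451 L/h / 239 L
= 10.26 h^-1

10.26 h^-1


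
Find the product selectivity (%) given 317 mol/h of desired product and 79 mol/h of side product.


Selectivity = desired / (desired + undesired) * 100
Total products = 317 + 79 = 396 mol/h
S = 317 / 396 * 100
= 0.8005 * 100
= 80.05 %

80.05 %


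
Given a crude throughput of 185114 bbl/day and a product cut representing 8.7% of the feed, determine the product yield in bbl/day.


Crude throughput = 185114 bbl/day
Fraction yield = 8.7%
yield = throughput * fraction / 100
yield = 185114 * 8.7 / 100 = 16104.918

16104.918 bbl/day


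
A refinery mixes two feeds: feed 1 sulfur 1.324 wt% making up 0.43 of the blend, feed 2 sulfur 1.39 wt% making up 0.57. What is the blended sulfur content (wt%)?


Linear sulfur blending: S_blend = x1*S1 + x2*S2
Contribution 1: 0.43 * 1.324 = 0.56932 wt%
Contribution 2: 0.57 * 1.39 = 0.7923 wt%
S_blend = 0.56932 + 0.7923 = 1.36162

1.36162 wt%


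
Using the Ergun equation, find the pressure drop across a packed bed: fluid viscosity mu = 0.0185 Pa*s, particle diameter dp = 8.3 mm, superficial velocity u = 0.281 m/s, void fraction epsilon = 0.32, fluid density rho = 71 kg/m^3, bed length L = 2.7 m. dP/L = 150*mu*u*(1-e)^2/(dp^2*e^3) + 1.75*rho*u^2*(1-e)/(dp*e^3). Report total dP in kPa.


dp = 8.3 mm = 0.0083 m
Viscous term = 150*0.0185*0.281*(1-0.32)^2 / (0.0083^2*0.32^3) = 159728
Inertial term = 1.75*71*0.281^2*(1-0.32) / (0.0083*0.32^3) = 24529.6
dP/L = 159728 + 24529.6 = 184258 Pa/m
dP = 184258 * 2.7 / 1000 = 497.5 kPa

497.5 kPa


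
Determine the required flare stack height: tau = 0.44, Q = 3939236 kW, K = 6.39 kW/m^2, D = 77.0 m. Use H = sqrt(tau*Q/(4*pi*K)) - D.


tau*Q/(4*pi*K) = 0.44 * 3939236 / (4 * pi * 6.39) = 21585.1
sqrt(21585.1) = 146.919
H = 146.919 - 77.0 = 69.92

69.92 m


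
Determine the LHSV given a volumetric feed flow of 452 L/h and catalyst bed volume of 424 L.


LHSV = volumetric feed rate / catalyst volume
= 452 L/h / 424 L
= 1.066 h^-1

1.066 h^-1


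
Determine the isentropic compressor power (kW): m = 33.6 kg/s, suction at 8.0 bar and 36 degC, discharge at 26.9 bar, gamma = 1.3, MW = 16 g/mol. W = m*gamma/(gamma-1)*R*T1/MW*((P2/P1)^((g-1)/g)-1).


Isentropic work: W = m*(gamma/(gamma-1))*(R*T1/MW)*((P2/P1)^((gamma-1)/gamma) - 1)
T1 = 36 + 273.15 = 309.15 K
Pressure ratio = 26.9 / 8.0 = 3.3625
Exponent = (1.3 - 1)/1.3 = 0.230769
(P2/P1)^exp - 1 = 3.3625^0.230769 - 1 = 0.322931
W = 33.6 * 1.3 / 0.3 * 8.314 * 309.15 / 16 * 0.322931 = 7553

7553 kW


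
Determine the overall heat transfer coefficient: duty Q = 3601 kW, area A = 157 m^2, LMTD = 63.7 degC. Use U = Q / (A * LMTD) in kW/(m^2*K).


From Q = U*A*LMTD, U = Q / (A * LMTD)
U = 3601 / (157 * 63.7) = 3601 / 10000.9 = 0.3601

0.3601 kW/(m^2*K)


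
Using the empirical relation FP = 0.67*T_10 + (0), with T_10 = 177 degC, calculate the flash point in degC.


FP = 0.67 * 177 + (0) = 118.59

118.59 degC


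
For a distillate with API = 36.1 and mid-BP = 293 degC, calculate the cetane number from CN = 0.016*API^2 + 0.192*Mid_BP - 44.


CN = 0.016 * 36.1^2 + 0.192 * 293 - 44
CN = 20.85136 + 56.256 - 44 = 33.10736

33.10736


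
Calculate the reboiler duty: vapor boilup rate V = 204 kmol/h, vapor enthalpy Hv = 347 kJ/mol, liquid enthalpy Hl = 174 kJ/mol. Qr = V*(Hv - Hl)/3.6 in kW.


Qr = 204 * (347 - 174) / 3.6 = 204 * 173 / 3.6 = 9803

9803 kW


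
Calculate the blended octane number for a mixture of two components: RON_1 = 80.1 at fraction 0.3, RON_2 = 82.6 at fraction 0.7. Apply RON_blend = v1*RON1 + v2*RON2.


Linear blending: RON_blend = sum(vi * RONi)
Contribution 1: 0.3 * 80.1 = 24.03
Contribution 2: 0.7 * 82.6 = 57.82
RON_blend = 24.03 + 57.82 = 81.85

81.85


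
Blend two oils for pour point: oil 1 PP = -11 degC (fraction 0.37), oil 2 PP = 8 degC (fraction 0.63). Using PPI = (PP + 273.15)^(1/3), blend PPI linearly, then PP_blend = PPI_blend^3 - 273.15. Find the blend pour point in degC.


PPI_1 = (-11 + 273.15)^(1/3) = 6.400049
PPI_2 = (8 + 273.15)^(1/3) = 6.551077
PPI_blend = 0.37 * 6.400049 + 0.63 * 6.551077 = 6.495197
PP_blend = 6.495197^3 - 273.15 = 274.0167 - 273.15 = 0.87

0.87 degC


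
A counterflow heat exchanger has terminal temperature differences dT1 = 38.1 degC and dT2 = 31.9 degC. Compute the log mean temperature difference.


LMTD = (dT1 - dT2) / ln(dT1/dT2)
= (38.1 - 31.9) / ln(38.1 / 31.9) = 6.2 / 0.177608 = 34.91

34.91 degC


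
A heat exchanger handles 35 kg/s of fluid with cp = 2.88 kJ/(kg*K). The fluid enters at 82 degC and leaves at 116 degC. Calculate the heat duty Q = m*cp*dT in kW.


Q = m_dot * cp * delta_T
delta_T = 116 - 82 = 34 K
Q = 35 * 2.88 * 34
= 100.8 * 34
= 3427.2 kW

3427.2 kW


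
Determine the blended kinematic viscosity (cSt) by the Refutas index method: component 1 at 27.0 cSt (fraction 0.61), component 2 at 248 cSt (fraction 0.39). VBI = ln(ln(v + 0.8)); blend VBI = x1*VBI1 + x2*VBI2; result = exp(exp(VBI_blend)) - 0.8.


Refutas method: VBN_i = 14.534*ln(ln(visc_i + 0.8)) + 10.975, blended linearly by mass fraction; since VBN is linear in VBI_i = ln(ln(visc_i + 0.8)) and the fractions sum to 1, blend VBI directly: visc = exp(exp(VBI_blend)) - 0.8
VBI_1 = ln(ln(27.0 + 0.8)) = 1.20148
VBI_2 = ln(ln(248 + 0.8)) = 1.70777
VBI_blend = 0.61 * 1.20148 + 0.39 * 1.70777 = 1.39893
visc_blend = exp(exp(1.39893)) - 0.8 = 56.65

56.65 cSt


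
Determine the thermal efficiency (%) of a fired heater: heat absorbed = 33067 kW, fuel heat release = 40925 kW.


Furnace efficiency = Q_absorbed / Q_fuel * 100
= 33067 / 40925 * 100 = 80.80

80.80 %


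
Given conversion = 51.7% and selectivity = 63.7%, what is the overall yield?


Overall yield = conversion (%) * selectivity (%) / 100
Conversion = 51.7%, Selectivity = 63.7%
Y = 51.7 * 63.7 / 100
= 32.9329 %

32.9329 %


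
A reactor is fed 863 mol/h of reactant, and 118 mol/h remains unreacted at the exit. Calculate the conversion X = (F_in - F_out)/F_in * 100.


X = (F_in - F_out) / F_in * 100
Moles reacted = 863 - 118 = 745
X = 745 / 863 * 100
= 0.8633 * 100
= 86.33 %

86.33 %


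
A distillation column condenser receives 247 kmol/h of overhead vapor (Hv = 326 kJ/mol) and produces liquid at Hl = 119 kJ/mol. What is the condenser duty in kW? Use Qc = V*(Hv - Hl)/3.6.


Qc = 247 * (326 - 119) / 3.6 = 247 * 207 / 3.6 = 14200

14200 kW


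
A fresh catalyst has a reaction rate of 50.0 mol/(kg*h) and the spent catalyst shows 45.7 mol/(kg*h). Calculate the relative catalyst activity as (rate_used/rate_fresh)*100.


Activity (%) = (rate_used / rate_fresh) * 100
rate_used = 45.7, rate_fresh = 50.0
= (45.7 / 50.0) * 100
= 0.9140 * 100 = 91.40

91.40 %


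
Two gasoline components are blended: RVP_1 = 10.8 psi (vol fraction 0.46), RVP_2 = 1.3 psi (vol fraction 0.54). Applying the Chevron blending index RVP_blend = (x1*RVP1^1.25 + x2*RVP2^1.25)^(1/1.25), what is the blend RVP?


Chevron index: RVP_blend = (sum xi*RVPi^1.25)^(1/1.25)
RVP^1.25 terms: 0.46 * 10.8^1.25 + 0.54 * 1.3^1.25 = 9.7557
RVP_blend = 9.7557^(1/1.25) = 6.186

6.186 psi


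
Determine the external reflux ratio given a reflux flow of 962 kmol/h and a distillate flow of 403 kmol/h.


Reflux ratio definition: R = L / D (liquid returned / distillate withdrawn)
L = 962 kmol/h, D = 403 kmol/h
R = 962 / 403 = 2.387

2.387


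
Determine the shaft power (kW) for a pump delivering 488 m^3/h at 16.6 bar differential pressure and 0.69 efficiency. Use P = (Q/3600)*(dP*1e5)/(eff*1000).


Q = 488 / 3600 = 0.135556 m^3/s
P = 0.135556 * (16.6 * 1e5) / 0.69 / 1000 = 326.1

326.1 kW


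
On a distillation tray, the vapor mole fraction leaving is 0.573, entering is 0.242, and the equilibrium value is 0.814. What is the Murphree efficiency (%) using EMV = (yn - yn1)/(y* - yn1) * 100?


Murphree vapor efficiency: EMV = (y_n - y_(n-1)) / (y*_n - y_(n-1)) * 100
EMV = (0.573 - 0.242) / (0.814 - 0.242) * 100 = 0.331 / 0.572 * 100 = 57.87

57.87 %


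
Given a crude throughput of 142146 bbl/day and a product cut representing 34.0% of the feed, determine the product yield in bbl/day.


Crude throughput = 142146 bbl/day
Fraction yield = 34.0%
yield = throughput * fraction / 100
yield = 142146 * 34.0 / 100 = 48329.64

48329.64 bbl/day


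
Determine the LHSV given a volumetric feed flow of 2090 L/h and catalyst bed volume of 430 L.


LHSV = volumetric feed rate / catalyst volume
= 2090 L/h / 430 L
= 4.860 h^-1

4.860 h^-1


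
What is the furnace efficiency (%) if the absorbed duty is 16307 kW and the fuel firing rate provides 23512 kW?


Furnace efficiency = Q_absorbed / Q_fuel * 100
= 16307 / 23512 * 100 = 69.36

69.36 %


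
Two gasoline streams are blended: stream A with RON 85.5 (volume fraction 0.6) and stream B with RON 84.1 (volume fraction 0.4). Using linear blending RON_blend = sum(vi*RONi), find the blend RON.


Linear blending: RON_blend = sum(vi * RONi)
Contribution 1: 0.6 * 85.5 = 51.3
Contribution 2: 0.4 * 84.1 = 33.64
RON_blend = 51.3 + 33.64 = 84.94

84.94


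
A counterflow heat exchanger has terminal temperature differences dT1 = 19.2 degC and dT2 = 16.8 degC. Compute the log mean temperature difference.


LMTD = (dT1 - dT2) / ln(dT1/dT2)
= (19.2 - 16.8) / ln(19.2 / 16.8) = 2.4 / 0.133531 = 17.97

17.97 degC


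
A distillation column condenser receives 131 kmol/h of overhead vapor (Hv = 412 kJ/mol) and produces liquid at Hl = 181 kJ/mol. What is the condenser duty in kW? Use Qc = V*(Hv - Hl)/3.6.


Qc = 131 * (412 - 181) / 3.6 = 131 * 231 / 3.6 = 8406

8406 kW


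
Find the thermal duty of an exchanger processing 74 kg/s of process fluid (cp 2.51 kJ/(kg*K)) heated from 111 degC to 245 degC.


Q = m_dot * cp * delta_T
delta_T = 245 - 111 = 134 K
Q = 74 * 2.51 * 134
= 185.74 * 134
= 24889.16 kW

24889.16 kW


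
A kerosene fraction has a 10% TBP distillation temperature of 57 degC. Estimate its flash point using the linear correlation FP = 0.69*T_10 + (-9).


FP = 0.69 * 57 + (-9) = 30.33

30.33 degC


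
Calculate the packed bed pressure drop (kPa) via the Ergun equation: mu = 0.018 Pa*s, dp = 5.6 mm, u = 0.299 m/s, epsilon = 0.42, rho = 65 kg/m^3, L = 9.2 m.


dp = 5.6 mm = 0.0056 m
Viscous term = 150*0.018*0.299*(1-0.42)^2 / (0.0056^2*0.42^3) = 116887
Inertial term = 1.75*65*0.299^2*(1-0.42) / (0.0056*0.42^3) = 14216.3
dP/L = 116887 + 14216.3 = 131103 Pa/m
dP = 131103 * 9.2 / 1000 = 1206 kPa

1206 kPa


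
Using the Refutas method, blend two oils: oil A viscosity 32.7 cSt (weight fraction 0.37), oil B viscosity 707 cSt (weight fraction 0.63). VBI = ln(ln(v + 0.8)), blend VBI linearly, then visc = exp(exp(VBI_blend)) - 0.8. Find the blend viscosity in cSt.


Refutas method: VBN_i = 14.534*ln(ln(visc_i + 0.8)) + 10.975, blended linearly by mass fraction; since VBN is linear in VBI_i = ln(ln(visc_i + 0.8)) and the fractions sum to 1, blend VBI directly: visc = exp(exp(VBI_blend)) - 0.8
VBI_1 = ln(ln(32.7 + 0.8)) = 1.25606
VBI_2 = ln(ln(707 + 0.8)) = 1.88132
VBI_blend = 0.37 * 1.25606 + 0.63 * 1.88132 = 1.64997
visc_blend = exp(exp(1.64997)) - 0.8 = 181.7

181.7 cSt


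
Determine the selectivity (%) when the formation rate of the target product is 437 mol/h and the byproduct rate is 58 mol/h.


Selectivity = desired / (desired + undesired) * 100
Total products = 437 + 58 = 495 mol/h
S = 437 / 495 * 100
= 0.8828 * 100
= 88.28 %

88.28 %


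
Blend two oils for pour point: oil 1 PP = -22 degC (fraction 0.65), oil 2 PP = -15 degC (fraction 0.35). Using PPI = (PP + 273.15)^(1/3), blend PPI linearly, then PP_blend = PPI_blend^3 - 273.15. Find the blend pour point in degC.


PPI_1 = (-22 + 273.15)^(1/3) = 6.30925
PPI_2 = (-15 + 273.15)^(1/3) = 6.36733
PPI_blend = 0.65 * 6.30925 + 0.35 * 6.36733 = 6.329578
PP_blend = 6.329578^3 - 273.15 = 253.5854 - 273.15 = -19.56

-19.56 degC


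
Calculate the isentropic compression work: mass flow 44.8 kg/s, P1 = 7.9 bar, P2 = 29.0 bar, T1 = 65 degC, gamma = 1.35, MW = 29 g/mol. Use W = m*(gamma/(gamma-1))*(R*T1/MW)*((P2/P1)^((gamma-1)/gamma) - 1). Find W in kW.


Isentropic work: W = m*(gamma/(gamma-1))*(R*T1/MW)*((P2/P1)^((gamma-1)/gamma) - 1)
T1 = 65 + 273.15 = 338.15 K
Pressure ratio = 29.0 / 7.9 = 3.67089
Exponent = (1.35 - 1)/1.35 = 0.259259
(P2/P1)^exp - 1 = 3.67089^0.259259 - 1 = 0.400948
W = 44.8 * 1.35 / 0.35 * 8.314 * 338.15 / 29 * 0.400948 = 6717

6717 kW


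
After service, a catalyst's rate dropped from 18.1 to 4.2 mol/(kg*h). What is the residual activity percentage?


Activity (%) = (rate_used / rate_fresh) * 100
rate_used = 4.2, rate_fresh = 18.1
= (4.2 / 18.1) * 100
= 0.2320 * 100 = 23.20

23.20 %


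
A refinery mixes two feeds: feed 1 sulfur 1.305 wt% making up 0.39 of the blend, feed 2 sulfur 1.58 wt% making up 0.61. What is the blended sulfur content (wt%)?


Linear sulfur blending: S_blend = x1*S1 + x2*S2
Contribution 1: 0.39 * 1.305 = 0.50895 wt%
Contribution 2: 0.61 * 1.58 = 0.9638 wt%
S_blend = 0.50895 + 0.9638 = 1.47275

1.47275 wt%


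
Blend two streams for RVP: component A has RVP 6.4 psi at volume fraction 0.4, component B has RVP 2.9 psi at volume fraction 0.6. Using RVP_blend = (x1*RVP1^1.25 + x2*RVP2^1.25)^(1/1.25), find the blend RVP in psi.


Chevron index: RVP_blend = (sum xi*RVPi^1.25)^(1/1.25)
RVP^1.25 terms: 0.4 * 6.4^1.25 + 0.6 * 2.9^1.25 = 6.34243
RVP_blend = 6.34243^(1/1.25) = 4.383

4.383 psi


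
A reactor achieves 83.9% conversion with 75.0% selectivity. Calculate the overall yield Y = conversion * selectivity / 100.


Overall yield = conversion (%) * selectivity (%) / 100
Conversion = 83.9%, Selectivity = 75.0%
Y = 83.9 * 75.0 / 100
= 62.925 %

62.925 %


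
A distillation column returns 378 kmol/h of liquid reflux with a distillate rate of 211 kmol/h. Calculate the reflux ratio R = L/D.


Reflux ratio definition: R = L / D (liquid returned / distillate withdrawn)
L = 378 kmol/h, D = 211 kmol/h
R = 378 / 211 = 1.791

1.791


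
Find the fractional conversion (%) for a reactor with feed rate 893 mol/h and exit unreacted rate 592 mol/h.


X = (F_in - F_out) / F_in * 100
Moles reacted = 893 - 592 = 301
X = 301 / 893 * 100
= 0.3371 * 100
= 33.71 %

33.71 %


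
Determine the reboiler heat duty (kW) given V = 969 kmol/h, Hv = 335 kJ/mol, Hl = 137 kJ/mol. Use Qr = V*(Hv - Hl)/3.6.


Qr = 969 * (335 - 137) / 3.6 = 969 * 198 / 3.6 = 53300

53300 kW


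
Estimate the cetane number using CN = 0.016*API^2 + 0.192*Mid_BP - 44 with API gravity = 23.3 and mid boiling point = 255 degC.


CN = 0.016 * 23.3^2 + 0.192 * 255 - 44
CN = 8.68624 + 48.96 - 44 = 13.64624

13.64624


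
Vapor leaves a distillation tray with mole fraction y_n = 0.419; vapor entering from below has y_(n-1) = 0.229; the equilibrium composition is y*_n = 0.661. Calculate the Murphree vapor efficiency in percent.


Murphree vapor efficiency: EMV = (y_n - y_(n-1)) / (y*_n - y_(n-1)) * 100
EMV = (0.419 - 0.229) / (0.661 - 0.229) * 100 = 0.19 / 0.432 * 100 = 43.98

43.98 %


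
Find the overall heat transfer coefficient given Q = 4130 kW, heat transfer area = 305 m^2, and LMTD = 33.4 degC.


From Q = U*A*LMTD, U = Q / (A * LMTD)
U = 4130 / (305 * 33.4) = 4130 / 10187 = 0.4054

0.4054 kW/(m^2*K)


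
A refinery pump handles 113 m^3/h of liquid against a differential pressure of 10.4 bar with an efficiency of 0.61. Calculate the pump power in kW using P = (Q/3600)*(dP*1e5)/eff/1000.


Q = 113 / 3600 = 0.0313889 m^3/s
P = 0.0313889 * (10.4 * 1e5) / 0.61 / 1000 = 53.52

53.52 kW


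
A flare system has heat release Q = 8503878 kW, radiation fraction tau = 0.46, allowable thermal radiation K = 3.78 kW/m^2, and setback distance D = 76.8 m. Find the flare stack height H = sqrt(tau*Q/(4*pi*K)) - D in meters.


tau*Q/(4*pi*K) = 0.46 * 8503878 / (4 * pi * 3.78) = 82351.8
sqrt(82351.8) = 286.97
H = 286.97 - 76.8 = 210.2

210.2 m


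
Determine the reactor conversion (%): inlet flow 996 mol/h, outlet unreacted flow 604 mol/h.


X = (F_in - F_out) / F_in * 100
Moles reacted = 996 - 604 = 392
X = 392 / 996 * 100
= 0.3936 * 100
= 39.36 %

39.36 %


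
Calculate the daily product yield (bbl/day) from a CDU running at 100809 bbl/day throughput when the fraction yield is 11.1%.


Crude throughput = 100809 bbl/day
Fraction yield = 11.1%
yield = throughput * fraction / 100
yield = 100809 * 11.1 / 100 = 11189.799

11189.799 bbl/day


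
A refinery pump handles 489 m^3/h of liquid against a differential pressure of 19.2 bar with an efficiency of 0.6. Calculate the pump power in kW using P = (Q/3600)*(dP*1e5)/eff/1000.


Q = 489 / 3600 = 0.135833 m^3/s
P = 0.135833 * (19.2 * 1e5) / 0.6 / 1000 = 434.7

434.7 kW


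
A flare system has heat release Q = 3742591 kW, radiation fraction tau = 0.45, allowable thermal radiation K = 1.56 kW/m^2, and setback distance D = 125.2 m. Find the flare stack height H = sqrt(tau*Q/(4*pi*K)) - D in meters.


tau*Q/(4*pi*K) = 0.45 * 3742591 / (4 * pi * 1.56) = 85911.3
sqrt(85911.3) = 293.106
H = 293.106 - 125.2 = 167.9

167.9 m


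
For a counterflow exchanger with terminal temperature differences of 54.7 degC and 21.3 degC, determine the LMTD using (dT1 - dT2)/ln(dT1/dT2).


LMTD = (dT1 - dT2) / ln(dT1/dT2)
= (54.7 - 21.3) / ln(54.7 / 21.3) = 33.4 / 0.943157 = 35.41

35.41 degC


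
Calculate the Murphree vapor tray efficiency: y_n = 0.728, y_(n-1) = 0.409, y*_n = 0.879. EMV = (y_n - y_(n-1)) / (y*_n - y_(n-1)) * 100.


Murphree vapor efficiency: EMV = (y_n - y_(n-1)) / (y*_n - y_(n-1)) * 100
EMV = (0.728 - 0.409) / (0.879 - 0.409) * 100 = 0.319 / 0.47 * 100 = 67.87

67.87 %


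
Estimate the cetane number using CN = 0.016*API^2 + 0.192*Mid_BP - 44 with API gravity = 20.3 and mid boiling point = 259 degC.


CN = 0.016 * 20.3^2 + 0.192 * 259 - 44
CN = 6.59344 + 49.728 - 44 = 12.32144

12.32144


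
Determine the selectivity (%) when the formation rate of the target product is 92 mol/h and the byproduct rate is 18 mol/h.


Selectivity = desired / (desired + undesired) * 100
Total products = 92 + 18 = 110 mol/h
S = 92 / 110 * 100
= 0.8364 * 100
= 83.64 %

83.64 %


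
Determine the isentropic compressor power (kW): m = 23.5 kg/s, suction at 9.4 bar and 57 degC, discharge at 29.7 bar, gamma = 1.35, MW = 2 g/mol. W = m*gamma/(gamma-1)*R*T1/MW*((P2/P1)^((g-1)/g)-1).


Isentropic work: W = m*(gamma/(gamma-1))*(R*T1/MW)*((P2/P1)^((gamma-1)/gamma) - 1)
T1 = 57 + 273.15 = 330.15 K
Pressure ratio = 29.7 / 9.4 = 3.15957
Exponent = (1.35 - 1)/1.35 = 0.259259
(P2/P1)^exp - 1 = 3.15957^0.259259 - 1 = 0.347513
W = 23.5 * 1.35 / 0.35 * 8.314 * 330.15 / 2 * 0.347513 = 43230

43230 kW


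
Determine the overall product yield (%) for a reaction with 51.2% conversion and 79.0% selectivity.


Overall yield = conversion (%) * selectivity (%) / 100
Conversion = 51.2%, Selectivity = 79.0%
Y = 51.2 * 79.0 / 100
= 40.448 %

40.448 %


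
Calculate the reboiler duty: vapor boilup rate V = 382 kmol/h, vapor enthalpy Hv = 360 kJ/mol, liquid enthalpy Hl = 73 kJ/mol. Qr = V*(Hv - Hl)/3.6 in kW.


Qr = 382 * (360 - 73) / 3.6 = 382 * 287 / 3.6 = 30450

30450 kW


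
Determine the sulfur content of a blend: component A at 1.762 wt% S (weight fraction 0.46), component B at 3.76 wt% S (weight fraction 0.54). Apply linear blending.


Linear sulfur blending: S_blend = x1*S1 + x2*S2
Contribution 1: 0.46 * 1.762 = 0.81052 wt%
Contribution 2: 0.54 * 3.76 = 2.0304 wt%
S_blend = 0.81052 + 2.0304 = 2.84092

2.84092 wt%


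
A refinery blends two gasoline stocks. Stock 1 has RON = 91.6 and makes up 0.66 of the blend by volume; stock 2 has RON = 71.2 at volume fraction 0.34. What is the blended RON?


Linear blending: RON_blend = sum(vi * RONi)
Contribution 1: 0.66 * 91.6 = 60.456
Contribution 2: 0.34 * 71.2 = 24.208
RON_blend = 60.456 + 24.208 = 84.664

84.664


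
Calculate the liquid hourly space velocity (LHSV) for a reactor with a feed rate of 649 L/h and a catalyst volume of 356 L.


LHSV = volumetric feed rate / catalyst volume
= 649 L/h / 356 L
= 1.823 h^-1

1.823 h^-1


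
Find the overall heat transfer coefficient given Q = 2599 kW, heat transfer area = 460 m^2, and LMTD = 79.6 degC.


From Q = U*A*LMTD, U = Q / (A * LMTD)
U = 2599 / (460 * 79.6) = 2599 / 36616 = 0.07098

0.07098 kW/(m^2*K)


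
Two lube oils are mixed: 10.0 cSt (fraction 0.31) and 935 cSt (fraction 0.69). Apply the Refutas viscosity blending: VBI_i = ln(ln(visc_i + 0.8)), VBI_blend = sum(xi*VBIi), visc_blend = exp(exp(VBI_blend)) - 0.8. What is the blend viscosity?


Refutas method: VBN_i = 14.534*ln(ln(visc_i + 0.8)) + 10.975, blended linearly by mass fraction; since VBN is linear in VBI_i = ln(ln(visc_i + 0.8)) and the fractions sum to 1, blend VBI directly: visc = exp(exp(VBI_blend)) - 0.8
VBI_1 = ln(ln(10.0 + 0.8)) = 0.86691
VBI_2 = ln(ln(935 + 0.8)) = 1.92299
VBI_blend = 0.31 * 0.86691 + 0.69 * 1.92299 = 1.59561
visc_blend = exp(exp(1.59561)) - 0.8 = 137.8

137.8 cSt


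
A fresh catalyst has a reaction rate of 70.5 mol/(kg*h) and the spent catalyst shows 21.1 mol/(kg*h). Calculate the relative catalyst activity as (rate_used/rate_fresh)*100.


Activity (%) = (rate_used / rate_fresh) * 100
rate_used = 21.1, rate_fresh = 70.5
= (21.1 / 70.5) * 100
= 0.2993 * 100 = 29.93

29.93 %


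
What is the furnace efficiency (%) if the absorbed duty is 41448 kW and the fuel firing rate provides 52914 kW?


Furnace efficiency = Q_absorbed / Q_fuel * 100
= 41448 / 52914 * 100 = 78.33

78.33 %


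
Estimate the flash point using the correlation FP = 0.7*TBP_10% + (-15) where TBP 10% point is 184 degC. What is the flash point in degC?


FP = 0.7 * 184 + (-15) = 113.8

113.8 degC


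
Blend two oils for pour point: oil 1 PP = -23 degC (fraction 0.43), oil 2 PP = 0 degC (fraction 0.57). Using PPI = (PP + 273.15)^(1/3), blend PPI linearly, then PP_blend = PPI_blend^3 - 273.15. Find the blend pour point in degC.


PPI_1 = (-23 + 273.15)^(1/3) = 6.300865
PPI_2 = (0 + 273.15)^(1/3) = 6.488342
PPI_blend = 0.43 * 6.300865 + 0.57 * 6.488342 = 6.407727
PP_blend = 6.407727^3 - 273.15 = 263.0946 - 273.15 = -10.06

-10.06 degC


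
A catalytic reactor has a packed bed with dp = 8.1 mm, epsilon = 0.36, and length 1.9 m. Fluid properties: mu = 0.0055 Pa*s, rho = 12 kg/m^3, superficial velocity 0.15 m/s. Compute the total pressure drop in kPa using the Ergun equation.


dp = 8.1 mm = 0.0081 m
Viscous term = 150*0.0055*0.15*(1-0.36)^2 / (0.0081^2*0.36^3) = 16558.8
Inertial term = 1.75*12*0.15^2*(1-0.36) / (0.0081*0.36^3) = 800.183
dP/L = 16558.8 + 800.183 = 17359 Pa/m
dP = 17359 * 1.9 / 1000 = 32.98 kPa

32.98 kPa


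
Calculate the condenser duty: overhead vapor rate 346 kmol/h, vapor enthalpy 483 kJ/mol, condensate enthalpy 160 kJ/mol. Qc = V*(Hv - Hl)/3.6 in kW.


Qc = 346 * (483 - 160) / 3.6 = 346 * 323 / 3.6 = 31040

31040 kW


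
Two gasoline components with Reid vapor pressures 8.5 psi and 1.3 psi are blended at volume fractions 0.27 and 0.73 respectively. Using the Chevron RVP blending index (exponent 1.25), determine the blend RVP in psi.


Chevron index: RVP_blend = (sum xi*RVPi^1.25)^(1/1.25)
RVP^1.25 terms: 0.27 * 8.5^1.25 + 0.73 * 1.3^1.25 = 4.93199
RVP_blend = 4.93199^(1/1.25) = 3.584

3.584 psi


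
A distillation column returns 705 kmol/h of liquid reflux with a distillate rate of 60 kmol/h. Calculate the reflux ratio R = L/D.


Reflux ratio definition: R = L / D (liquid returned / distillate withdrawn)
L = 705 kmol/h, D = 60 kmol/h
R = 705 / 60 = 11.75

11.75


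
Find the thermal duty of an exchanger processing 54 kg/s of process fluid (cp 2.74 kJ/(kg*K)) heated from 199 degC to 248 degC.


Q = m_dot * cp * delta_T
delta_T = 248 - 199 = 49 K
Q = 54 * 2.74 * 49
= 147.96 * 49
= 7250.04 kW

7250.04 kW


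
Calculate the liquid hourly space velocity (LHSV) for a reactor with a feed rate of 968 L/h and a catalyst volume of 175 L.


LHSV = volumetric feed rate / catalyst volume
= 968 L/h / 175 L
= 5.531 h^-1

5.531 h^-1


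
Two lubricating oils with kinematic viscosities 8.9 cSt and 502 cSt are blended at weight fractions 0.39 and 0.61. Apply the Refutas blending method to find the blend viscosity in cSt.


Refutas method: VBN_i = 14.534*ln(ln(visc_i + 0.8)) + 10.975, blended linearly by mass fraction; since VBN is linear in VBI_i = ln(ln(visc_i + 0.8)) and the fractions sum to 1, blend VBI directly: visc = exp(exp(VBI_blend)) - 0.8
VBI_1 = ln(ln(8.9 + 0.8)) = 0.820716
VBI_2 = ln(ln(502 + 0.8)) = 1.8278
VBI_blend = 0.39 * 0.820716 + 0.61 * 1.8278 = 1.43504
visc_blend = exp(exp(1.43504)) - 0.8 = 65.87

65.87 cSt


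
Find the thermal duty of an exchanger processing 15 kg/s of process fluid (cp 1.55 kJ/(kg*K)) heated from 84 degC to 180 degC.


Q = m_dot * cp * delta_T
delta_T = 180 - 84 = 96 K
Q = 15 * 1.55 * 96
= 23.25 * 96
= 2232 kW

2232 kW


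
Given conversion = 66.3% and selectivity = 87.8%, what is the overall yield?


Overall yield = conversion (%) * selectivity (%) / 100
Conversion = 66.3%, Selectivity = 87.8%
Y = 66.3 * 87.8 / 100
= 58.2114 %

58.2114 %


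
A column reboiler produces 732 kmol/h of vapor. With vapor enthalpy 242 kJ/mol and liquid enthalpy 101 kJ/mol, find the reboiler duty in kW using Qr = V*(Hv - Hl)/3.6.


Qr = 732 * (242 - 101) / 3.6 = 732 * 141 / 3.6 = 28670

28670 kW


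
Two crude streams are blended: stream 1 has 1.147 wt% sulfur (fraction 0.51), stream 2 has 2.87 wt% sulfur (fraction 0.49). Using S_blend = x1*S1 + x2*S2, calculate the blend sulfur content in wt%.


Linear sulfur blending: S_blend = x1*S1 + x2*S2
Contribution 1: 0.51 * 1.147 = 0.58497 wt%
Contribution 2: 0.49 * 2.87 = 1.4063 wt%
S_blend = 0.58497 + 1.4063 = 1.99127

1.99127 wt%


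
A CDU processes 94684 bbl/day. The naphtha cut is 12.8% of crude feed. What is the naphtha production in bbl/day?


Crude throughput = 94684 bbl/day
Fraction yield = 12.8%
yield = throughput * fraction / 100
yield = 94684 * 12.8 / 100 = 12119.552

12119.552 bbl/day
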